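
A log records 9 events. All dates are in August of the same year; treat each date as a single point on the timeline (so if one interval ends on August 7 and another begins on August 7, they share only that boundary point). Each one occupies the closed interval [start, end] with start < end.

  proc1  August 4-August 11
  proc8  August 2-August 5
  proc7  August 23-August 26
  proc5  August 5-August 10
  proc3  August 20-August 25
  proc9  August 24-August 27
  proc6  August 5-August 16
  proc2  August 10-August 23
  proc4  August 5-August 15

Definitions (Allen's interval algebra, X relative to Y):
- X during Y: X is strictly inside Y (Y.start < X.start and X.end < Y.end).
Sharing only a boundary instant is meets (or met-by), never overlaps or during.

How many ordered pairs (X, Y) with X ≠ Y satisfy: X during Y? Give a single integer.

1

Checking all 72 ordered pairs for relation 'during'; matching pairs in alphabetical order:
(proc5, proc1): proc5 during proc1 ✓
Count: 1.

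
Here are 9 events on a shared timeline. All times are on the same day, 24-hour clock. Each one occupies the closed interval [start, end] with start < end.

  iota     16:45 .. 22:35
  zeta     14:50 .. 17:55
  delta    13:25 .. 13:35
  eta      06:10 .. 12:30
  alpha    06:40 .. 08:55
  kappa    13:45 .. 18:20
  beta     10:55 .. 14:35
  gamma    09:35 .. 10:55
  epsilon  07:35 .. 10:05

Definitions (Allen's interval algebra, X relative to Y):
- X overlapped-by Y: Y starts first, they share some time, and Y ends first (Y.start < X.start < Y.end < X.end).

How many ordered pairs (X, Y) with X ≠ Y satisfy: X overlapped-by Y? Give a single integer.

Checking all 72 ordered pairs for relation 'overlapped-by'; matching pairs in alphabetical order:
(beta, eta): beta overlapped-by eta ✓
(epsilon, alpha): epsilon overlapped-by alpha ✓
(gamma, epsilon): gamma overlapped-by epsilon ✓
(iota, kappa): iota overlapped-by kappa ✓
(iota, zeta): iota overlapped-by zeta ✓
(kappa, beta): kappa overlapped-by beta ✓
Count: 6.

6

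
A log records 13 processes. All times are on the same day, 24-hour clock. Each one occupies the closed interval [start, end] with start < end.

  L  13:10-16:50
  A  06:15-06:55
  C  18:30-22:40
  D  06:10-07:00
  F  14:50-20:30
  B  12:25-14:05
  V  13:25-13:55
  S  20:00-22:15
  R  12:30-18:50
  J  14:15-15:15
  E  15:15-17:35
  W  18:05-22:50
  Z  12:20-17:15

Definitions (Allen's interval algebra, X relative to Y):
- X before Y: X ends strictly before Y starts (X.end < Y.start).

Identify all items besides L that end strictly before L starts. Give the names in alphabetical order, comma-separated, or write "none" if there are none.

A, D

Target L = [13:10, 16:50].
A [06:15, 06:55] → before → yes.
B [12:25, 14:05] → overlaps → no.
C [18:30, 22:40] → after → no.
D [06:10, 07:00] → before → yes.
E [15:15, 17:35] → overlapped-by → no.
F [14:50, 20:30] → overlapped-by → no.
J [14:15, 15:15] → during → no.
R [12:30, 18:50] → contains → no.
S [20:00, 22:15] → after → no.
V [13:25, 13:55] → during → no.
W [18:05, 22:50] → after → no.
Z [12:20, 17:15] → contains → no.
Result: A, D.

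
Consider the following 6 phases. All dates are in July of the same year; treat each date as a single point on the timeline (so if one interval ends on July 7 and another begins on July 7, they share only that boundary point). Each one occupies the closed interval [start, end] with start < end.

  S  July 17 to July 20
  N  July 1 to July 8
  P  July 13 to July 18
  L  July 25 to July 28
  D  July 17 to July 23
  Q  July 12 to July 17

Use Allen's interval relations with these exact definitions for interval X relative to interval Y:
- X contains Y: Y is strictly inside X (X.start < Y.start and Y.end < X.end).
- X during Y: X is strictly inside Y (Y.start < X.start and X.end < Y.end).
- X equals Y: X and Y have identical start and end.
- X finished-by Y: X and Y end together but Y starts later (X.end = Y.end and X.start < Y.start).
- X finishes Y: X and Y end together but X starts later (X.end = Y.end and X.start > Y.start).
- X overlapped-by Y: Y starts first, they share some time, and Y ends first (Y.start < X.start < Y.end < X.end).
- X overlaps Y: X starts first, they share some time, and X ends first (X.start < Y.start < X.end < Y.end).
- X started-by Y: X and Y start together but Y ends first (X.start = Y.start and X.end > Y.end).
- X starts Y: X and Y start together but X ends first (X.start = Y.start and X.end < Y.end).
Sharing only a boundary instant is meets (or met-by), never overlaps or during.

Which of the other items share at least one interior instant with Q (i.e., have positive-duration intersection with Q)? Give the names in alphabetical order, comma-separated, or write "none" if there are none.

P

Target Q = [July 12, July 17].
D [July 17, July 23] → met-by → no.
L [July 25, July 28] → after → no.
N [July 1, July 8] → before → no.
P [July 13, July 18] → overlapped-by → yes.
S [July 17, July 20] → met-by → no.
Result: P.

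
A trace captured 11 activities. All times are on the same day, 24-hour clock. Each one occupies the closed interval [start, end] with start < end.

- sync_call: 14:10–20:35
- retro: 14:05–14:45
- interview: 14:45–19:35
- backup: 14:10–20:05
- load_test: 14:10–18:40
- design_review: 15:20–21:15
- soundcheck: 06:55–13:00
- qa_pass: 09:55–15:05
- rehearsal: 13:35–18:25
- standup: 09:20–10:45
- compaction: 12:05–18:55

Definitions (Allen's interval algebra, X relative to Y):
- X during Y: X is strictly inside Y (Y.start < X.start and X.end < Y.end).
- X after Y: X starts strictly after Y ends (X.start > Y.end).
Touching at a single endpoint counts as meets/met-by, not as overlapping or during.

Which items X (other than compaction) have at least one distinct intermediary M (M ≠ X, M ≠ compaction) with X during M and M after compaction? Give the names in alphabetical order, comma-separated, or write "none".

none

Target compaction = [12:05, 18:55].
Intermediaries M with M after compaction: none.
Union: none.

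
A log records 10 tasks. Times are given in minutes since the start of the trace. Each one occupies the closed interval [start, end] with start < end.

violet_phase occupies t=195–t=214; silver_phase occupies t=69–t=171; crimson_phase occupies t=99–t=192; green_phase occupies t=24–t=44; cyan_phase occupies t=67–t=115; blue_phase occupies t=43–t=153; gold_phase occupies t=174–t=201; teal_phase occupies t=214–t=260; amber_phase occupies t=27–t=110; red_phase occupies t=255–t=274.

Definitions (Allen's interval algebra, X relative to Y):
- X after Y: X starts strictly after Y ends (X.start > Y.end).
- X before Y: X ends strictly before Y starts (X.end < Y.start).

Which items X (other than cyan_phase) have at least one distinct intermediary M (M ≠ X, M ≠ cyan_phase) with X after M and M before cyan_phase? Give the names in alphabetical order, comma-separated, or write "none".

Target cyan_phase = [t=67, t=115].
Intermediaries M with M before cyan_phase: green_phase.
Via green_phase — items with X after green_phase: crimson_phase, gold_phase, red_phase, silver_phase, teal_phase, violet_phase.
Union: crimson_phase, gold_phase, red_phase, silver_phase, teal_phase, violet_phase.

crimson_phase, gold_phase, red_phase, silver_phase, teal_phase, violet_phase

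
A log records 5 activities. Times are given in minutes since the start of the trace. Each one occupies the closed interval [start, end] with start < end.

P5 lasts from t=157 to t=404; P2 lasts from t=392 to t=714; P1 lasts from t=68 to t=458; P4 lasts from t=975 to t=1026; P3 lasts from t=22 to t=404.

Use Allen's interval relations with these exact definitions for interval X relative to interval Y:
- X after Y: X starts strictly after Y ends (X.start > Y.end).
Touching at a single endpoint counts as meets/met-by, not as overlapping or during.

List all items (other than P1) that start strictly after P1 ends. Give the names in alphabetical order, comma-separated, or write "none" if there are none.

Target P1 = [t=68, t=458].
P2 [t=392, t=714] → overlapped-by → no.
P3 [t=22, t=404] → overlaps → no.
P4 [t=975, t=1026] → after → yes.
P5 [t=157, t=404] → during → no.
Result: P4.

P4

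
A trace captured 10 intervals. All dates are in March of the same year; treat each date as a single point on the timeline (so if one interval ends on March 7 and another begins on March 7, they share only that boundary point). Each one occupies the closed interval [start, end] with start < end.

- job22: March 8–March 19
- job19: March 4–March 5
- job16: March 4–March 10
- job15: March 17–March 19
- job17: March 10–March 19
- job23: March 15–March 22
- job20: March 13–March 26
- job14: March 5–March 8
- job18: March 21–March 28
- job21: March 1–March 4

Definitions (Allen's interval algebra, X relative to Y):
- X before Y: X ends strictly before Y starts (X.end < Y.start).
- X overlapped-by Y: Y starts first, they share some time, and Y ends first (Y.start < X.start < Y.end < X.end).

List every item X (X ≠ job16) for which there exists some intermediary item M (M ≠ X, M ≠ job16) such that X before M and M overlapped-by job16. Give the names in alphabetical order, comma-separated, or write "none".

job19, job21

Target job16 = [March 4, March 10].
Intermediaries M with M overlapped-by job16: job22.
Via job22 — items with X before job22: job19, job21.
Union: job19, job21.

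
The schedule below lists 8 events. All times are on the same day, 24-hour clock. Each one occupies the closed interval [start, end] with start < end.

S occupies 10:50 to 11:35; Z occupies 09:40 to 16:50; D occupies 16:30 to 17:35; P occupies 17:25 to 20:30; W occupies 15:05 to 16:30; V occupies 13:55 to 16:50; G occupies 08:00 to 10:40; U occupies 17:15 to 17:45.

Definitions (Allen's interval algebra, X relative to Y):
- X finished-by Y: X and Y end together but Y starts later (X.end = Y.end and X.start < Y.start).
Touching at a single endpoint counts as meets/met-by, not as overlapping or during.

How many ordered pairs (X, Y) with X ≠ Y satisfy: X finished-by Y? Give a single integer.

Checking all 56 ordered pairs for relation 'finished-by'; matching pairs in alphabetical order:
(Z, V): Z finished-by V ✓
Count: 1.

1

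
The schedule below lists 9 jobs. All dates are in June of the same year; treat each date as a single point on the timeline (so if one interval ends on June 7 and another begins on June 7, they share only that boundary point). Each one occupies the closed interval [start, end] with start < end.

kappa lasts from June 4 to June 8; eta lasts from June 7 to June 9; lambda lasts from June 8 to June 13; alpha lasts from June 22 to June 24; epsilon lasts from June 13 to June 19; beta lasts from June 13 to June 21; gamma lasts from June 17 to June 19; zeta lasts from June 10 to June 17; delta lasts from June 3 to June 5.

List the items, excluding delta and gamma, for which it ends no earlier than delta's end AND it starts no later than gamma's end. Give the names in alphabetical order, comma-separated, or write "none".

Conditions: its end is no earlier than delta's end (X.end >= June 5) AND its start is no later than gamma's end (X.start <= June 19).
alpha: end June 24 >= June 5? ✓; start June 22 <= June 19? ✗ → no.
beta: end June 21 >= June 5? ✓; start June 13 <= June 19? ✓ → yes.
epsilon: end June 19 >= June 5? ✓; start June 13 <= June 19? ✓ → yes.
eta: end June 9 >= June 5? ✓; start June 7 <= June 19? ✓ → yes.
kappa: end June 8 >= June 5? ✓; start June 4 <= June 19? ✓ → yes.
lambda: end June 13 >= June 5? ✓; start June 8 <= June 19? ✓ → yes.
zeta: end June 17 >= June 5? ✓; start June 10 <= June 19? ✓ → yes.
Result: beta, epsilon, eta, kappa, lambda, zeta.

beta, epsilon, eta, kappa, lambda, zeta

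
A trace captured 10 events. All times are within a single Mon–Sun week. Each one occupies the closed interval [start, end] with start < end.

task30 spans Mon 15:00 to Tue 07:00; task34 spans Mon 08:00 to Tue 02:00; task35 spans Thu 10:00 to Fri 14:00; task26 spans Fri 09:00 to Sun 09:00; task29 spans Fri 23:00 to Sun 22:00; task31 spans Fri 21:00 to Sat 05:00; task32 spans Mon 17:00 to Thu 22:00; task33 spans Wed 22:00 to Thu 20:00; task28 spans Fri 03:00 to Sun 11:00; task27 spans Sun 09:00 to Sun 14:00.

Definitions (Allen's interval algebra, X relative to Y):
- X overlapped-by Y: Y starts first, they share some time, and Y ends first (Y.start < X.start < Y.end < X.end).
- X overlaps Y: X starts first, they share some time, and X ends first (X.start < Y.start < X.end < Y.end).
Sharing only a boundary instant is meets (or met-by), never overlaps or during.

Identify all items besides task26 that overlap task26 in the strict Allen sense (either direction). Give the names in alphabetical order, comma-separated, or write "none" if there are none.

Target task26 = [Fri 09:00, Sun 09:00].
task27 [Sun 09:00, Sun 14:00] → met-by → no.
task28 [Fri 03:00, Sun 11:00] → contains → no.
task29 [Fri 23:00, Sun 22:00] → overlapped-by → yes.
task30 [Mon 15:00, Tue 07:00] → before → no.
task31 [Fri 21:00, Sat 05:00] → during → no.
task32 [Mon 17:00, Thu 22:00] → before → no.
task33 [Wed 22:00, Thu 20:00] → before → no.
task34 [Mon 08:00, Tue 02:00] → before → no.
task35 [Thu 10:00, Fri 14:00] → overlaps → yes.
Result: task29, task35.

task29, task35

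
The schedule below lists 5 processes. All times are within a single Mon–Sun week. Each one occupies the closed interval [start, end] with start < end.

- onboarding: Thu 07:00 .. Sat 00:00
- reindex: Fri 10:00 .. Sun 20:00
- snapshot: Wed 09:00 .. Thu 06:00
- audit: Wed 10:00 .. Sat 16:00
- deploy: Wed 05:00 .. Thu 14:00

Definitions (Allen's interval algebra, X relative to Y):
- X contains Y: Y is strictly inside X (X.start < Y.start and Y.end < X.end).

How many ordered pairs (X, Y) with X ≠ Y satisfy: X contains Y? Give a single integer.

2

Checking all 20 ordered pairs for relation 'contains'; matching pairs in alphabetical order:
(audit, onboarding): audit contains onboarding ✓
(deploy, snapshot): deploy contains snapshot ✓
Count: 2.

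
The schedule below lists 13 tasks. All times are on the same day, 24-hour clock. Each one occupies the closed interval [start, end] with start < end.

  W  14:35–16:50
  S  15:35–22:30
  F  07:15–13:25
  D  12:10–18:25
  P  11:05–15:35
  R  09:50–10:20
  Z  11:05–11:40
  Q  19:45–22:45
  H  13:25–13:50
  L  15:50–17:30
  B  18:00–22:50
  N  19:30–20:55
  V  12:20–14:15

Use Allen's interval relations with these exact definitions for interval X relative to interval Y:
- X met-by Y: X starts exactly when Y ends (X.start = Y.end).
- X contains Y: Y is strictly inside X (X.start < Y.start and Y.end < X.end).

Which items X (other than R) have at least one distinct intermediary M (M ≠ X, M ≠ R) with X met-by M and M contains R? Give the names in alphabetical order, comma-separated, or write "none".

H

Target R = [09:50, 10:20].
Intermediaries M with M contains R: F.
Via F — items with X met-by F: H.
Union: H.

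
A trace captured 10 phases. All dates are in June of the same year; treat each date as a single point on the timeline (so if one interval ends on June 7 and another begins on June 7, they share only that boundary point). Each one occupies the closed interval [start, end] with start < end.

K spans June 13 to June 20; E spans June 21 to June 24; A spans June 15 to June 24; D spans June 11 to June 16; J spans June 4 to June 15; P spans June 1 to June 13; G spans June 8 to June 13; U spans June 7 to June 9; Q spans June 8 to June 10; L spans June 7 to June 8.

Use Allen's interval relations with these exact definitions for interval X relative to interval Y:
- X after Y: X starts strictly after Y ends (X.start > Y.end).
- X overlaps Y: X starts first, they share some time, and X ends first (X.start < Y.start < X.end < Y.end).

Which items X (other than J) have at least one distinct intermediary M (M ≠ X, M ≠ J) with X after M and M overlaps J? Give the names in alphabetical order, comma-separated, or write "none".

A, E

Target J = [June 4, June 15].
Intermediaries M with M overlaps J: P.
Via P — items with X after P: A, E.
Union: A, E.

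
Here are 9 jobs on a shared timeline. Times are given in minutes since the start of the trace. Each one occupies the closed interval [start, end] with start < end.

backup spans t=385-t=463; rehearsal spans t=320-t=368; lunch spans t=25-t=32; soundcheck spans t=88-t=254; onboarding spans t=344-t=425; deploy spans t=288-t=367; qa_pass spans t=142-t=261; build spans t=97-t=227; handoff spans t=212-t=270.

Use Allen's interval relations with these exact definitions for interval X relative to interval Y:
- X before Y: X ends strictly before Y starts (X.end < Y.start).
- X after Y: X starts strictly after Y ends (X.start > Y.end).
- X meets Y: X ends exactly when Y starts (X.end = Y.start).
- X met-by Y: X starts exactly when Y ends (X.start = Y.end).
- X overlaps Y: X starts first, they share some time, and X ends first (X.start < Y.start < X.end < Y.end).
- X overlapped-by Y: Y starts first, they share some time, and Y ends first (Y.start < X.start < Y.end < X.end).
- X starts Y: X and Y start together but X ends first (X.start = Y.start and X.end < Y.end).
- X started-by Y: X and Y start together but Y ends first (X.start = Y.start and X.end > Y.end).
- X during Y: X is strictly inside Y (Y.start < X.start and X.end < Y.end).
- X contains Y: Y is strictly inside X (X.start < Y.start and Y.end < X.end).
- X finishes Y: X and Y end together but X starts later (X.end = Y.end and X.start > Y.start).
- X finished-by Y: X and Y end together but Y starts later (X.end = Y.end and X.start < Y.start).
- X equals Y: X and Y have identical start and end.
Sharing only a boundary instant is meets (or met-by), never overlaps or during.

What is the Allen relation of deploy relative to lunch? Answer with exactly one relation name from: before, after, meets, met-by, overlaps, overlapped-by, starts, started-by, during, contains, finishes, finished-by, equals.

deploy = [t=288, t=367]; lunch = [t=25, t=32].
Compare endpoints: deploy.start > lunch.start, deploy.start > lunch.end, deploy.end > lunch.start, deploy.end > lunch.end.
That pattern is 'after'.

after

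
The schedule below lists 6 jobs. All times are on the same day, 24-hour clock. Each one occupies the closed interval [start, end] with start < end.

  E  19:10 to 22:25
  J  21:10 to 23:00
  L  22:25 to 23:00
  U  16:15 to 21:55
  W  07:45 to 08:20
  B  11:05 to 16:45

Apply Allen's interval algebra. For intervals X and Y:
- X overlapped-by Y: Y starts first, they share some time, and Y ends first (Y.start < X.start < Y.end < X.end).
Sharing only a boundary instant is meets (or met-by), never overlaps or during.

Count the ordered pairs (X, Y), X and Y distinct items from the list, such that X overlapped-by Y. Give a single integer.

4

Checking all 30 ordered pairs for relation 'overlapped-by'; matching pairs in alphabetical order:
(E, U): E overlapped-by U ✓
(J, E): J overlapped-by E ✓
(J, U): J overlapped-by U ✓
(U, B): U overlapped-by B ✓
Count: 4.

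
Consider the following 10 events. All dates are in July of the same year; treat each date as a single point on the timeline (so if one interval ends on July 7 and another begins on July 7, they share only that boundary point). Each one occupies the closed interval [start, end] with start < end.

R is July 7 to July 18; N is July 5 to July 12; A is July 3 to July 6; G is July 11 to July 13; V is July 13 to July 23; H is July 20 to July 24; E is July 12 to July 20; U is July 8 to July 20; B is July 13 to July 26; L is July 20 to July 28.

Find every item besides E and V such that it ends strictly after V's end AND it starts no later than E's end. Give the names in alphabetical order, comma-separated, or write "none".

B, H, L

Conditions: its end is strictly after V's end (X.end > July 23) AND its start is no later than E's end (X.start <= July 20).
A: end July 6 > July 23? ✗; start July 3 <= July 20? ✓ → no.
B: end July 26 > July 23? ✓; start July 13 <= July 20? ✓ → yes.
G: end July 13 > July 23? ✗; start July 11 <= July 20? ✓ → no.
H: end July 24 > July 23? ✓; start July 20 <= July 20? ✓ → yes.
L: end July 28 > July 23? ✓; start July 20 <= July 20? ✓ → yes.
N: end July 12 > July 23? ✗; start July 5 <= July 20? ✓ → no.
R: end July 18 > July 23? ✗; start July 7 <= July 20? ✓ → no.
U: end July 20 > July 23? ✗; start July 8 <= July 20? ✓ → no.
Result: B, H, L.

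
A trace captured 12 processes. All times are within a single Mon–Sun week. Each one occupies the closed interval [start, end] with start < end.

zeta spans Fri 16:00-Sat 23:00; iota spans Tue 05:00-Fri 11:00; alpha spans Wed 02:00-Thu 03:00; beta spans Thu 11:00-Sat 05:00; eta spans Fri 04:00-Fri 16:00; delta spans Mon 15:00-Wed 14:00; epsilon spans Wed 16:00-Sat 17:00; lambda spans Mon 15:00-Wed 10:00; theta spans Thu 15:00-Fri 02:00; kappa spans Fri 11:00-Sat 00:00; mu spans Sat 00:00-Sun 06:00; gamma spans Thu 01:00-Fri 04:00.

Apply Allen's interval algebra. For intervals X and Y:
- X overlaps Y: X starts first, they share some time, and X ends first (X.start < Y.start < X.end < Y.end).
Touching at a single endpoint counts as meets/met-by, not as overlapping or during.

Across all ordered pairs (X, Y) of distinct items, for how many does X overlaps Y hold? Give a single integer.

Checking all 132 ordered pairs for relation 'overlaps'; matching pairs in alphabetical order:
(alpha, epsilon): alpha overlaps epsilon ✓
(alpha, gamma): alpha overlaps gamma ✓
(beta, mu): beta overlaps mu ✓
(beta, zeta): beta overlaps zeta ✓
(delta, alpha): delta overlaps alpha ✓
(delta, iota): delta overlaps iota ✓
(epsilon, mu): epsilon overlaps mu ✓
(epsilon, zeta): epsilon overlaps zeta ✓
(eta, kappa): eta overlaps kappa ✓
(gamma, beta): gamma overlaps beta ✓
(iota, beta): iota overlaps beta ✓
(iota, epsilon): iota overlaps epsilon ✓
(iota, eta): iota overlaps eta ✓
(kappa, zeta): kappa overlaps zeta ✓
(lambda, alpha): lambda overlaps alpha ✓
(lambda, iota): lambda overlaps iota ✓
(zeta, mu): zeta overlaps mu ✓
Count: 17.

17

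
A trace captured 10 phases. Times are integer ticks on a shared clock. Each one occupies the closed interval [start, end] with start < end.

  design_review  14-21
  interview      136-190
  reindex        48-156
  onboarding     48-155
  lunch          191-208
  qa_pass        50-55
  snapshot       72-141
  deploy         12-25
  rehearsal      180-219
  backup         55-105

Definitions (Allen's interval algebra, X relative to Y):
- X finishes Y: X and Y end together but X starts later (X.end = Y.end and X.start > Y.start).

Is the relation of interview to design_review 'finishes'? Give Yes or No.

interview = [136, 190], design_review = [14, 21].
Actual relation of interview to design_review: after.
Asked whether 'finishes' holds → No.

No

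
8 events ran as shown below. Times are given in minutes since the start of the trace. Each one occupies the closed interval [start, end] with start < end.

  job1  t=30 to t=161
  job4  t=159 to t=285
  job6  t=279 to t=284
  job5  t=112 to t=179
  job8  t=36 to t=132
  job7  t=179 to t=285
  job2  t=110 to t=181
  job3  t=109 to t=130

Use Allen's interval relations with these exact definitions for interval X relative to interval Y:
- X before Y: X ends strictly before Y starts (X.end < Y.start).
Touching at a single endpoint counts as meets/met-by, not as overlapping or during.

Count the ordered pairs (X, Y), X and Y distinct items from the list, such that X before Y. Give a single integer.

Checking all 56 ordered pairs for relation 'before'; matching pairs in alphabetical order:
(job1, job6): job1 before job6 ✓
(job1, job7): job1 before job7 ✓
(job2, job6): job2 before job6 ✓
(job3, job4): job3 before job4 ✓
(job3, job6): job3 before job6 ✓
(job3, job7): job3 before job7 ✓
(job5, job6): job5 before job6 ✓
(job8, job4): job8 before job4 ✓
(job8, job6): job8 before job6 ✓
(job8, job7): job8 before job7 ✓
Count: 10.

10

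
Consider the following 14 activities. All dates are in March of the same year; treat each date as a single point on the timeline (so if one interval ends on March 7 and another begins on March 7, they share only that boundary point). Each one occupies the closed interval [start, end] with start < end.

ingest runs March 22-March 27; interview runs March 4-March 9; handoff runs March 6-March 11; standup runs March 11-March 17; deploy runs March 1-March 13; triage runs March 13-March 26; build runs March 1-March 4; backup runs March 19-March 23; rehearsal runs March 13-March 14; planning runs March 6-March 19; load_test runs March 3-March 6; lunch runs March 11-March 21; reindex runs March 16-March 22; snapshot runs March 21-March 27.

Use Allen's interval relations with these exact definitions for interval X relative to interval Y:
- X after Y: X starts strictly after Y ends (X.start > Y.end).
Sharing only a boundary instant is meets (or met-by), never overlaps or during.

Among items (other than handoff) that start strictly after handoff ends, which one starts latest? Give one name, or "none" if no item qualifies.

ingest

Target handoff = [March 6, March 11].
backup [March 19, March 23] → after → candidate.
build [March 1, March 4] → before → excluded.
deploy [March 1, March 13] → contains → excluded.
ingest [March 22, March 27] → after → candidate.
interview [March 4, March 9] → overlaps → excluded.
load_test [March 3, March 6] → meets → excluded.
lunch [March 11, March 21] → met-by → excluded.
planning [March 6, March 19] → started-by → excluded.
rehearsal [March 13, March 14] → after → candidate.
reindex [March 16, March 22] → after → candidate.
snapshot [March 21, March 27] → after → candidate.
standup [March 11, March 17] → met-by → excluded.
triage [March 13, March 26] → after → candidate.
Among candidates, latest start is March 22 → ingest.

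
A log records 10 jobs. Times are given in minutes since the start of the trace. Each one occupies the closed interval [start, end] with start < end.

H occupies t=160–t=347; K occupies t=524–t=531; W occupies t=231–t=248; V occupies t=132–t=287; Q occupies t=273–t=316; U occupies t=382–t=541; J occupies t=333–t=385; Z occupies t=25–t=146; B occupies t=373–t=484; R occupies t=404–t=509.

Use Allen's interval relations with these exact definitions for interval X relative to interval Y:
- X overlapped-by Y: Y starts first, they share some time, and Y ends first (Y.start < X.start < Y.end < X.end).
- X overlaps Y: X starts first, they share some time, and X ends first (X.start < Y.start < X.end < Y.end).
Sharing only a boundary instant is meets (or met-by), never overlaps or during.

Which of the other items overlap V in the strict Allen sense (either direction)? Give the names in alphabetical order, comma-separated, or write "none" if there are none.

Target V = [t=132, t=287].
B [t=373, t=484] → after → no.
H [t=160, t=347] → overlapped-by → yes.
J [t=333, t=385] → after → no.
K [t=524, t=531] → after → no.
Q [t=273, t=316] → overlapped-by → yes.
R [t=404, t=509] → after → no.
U [t=382, t=541] → after → no.
W [t=231, t=248] → during → no.
Z [t=25, t=146] → overlaps → yes.
Result: H, Q, Z.

H, Q, Z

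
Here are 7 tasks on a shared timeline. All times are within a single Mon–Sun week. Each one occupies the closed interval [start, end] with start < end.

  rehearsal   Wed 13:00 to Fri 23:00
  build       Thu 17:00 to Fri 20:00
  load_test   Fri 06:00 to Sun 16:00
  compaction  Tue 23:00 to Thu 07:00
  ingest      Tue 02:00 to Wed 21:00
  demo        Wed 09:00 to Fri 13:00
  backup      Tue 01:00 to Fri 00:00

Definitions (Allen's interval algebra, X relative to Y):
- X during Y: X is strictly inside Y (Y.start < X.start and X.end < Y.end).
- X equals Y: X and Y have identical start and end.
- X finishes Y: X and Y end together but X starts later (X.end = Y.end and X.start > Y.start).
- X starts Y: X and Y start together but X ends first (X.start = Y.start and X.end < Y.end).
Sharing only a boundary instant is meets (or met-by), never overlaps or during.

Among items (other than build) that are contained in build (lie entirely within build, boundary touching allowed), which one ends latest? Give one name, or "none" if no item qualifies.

Target build = [Thu 17:00, Fri 20:00].
backup [Tue 01:00, Fri 00:00] → overlaps → excluded.
compaction [Tue 23:00, Thu 07:00] → before → excluded.
demo [Wed 09:00, Fri 13:00] → overlaps → excluded.
ingest [Tue 02:00, Wed 21:00] → before → excluded.
load_test [Fri 06:00, Sun 16:00] → overlapped-by → excluded.
rehearsal [Wed 13:00, Fri 23:00] → contains → excluded.
No candidates → none.

none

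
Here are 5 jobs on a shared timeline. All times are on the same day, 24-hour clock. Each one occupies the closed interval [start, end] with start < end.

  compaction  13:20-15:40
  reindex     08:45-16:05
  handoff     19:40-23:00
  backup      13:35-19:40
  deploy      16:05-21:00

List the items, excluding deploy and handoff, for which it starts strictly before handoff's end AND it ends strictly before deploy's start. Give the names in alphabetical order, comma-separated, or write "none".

compaction

Conditions: its start is strictly before handoff's end (X.start < 23:00) AND its end is strictly before deploy's start (X.end < 16:05).
backup: start 13:35 < 23:00? ✓; end 19:40 < 16:05? ✗ → no.
compaction: start 13:20 < 23:00? ✓; end 15:40 < 16:05? ✓ → yes.
reindex: start 08:45 < 23:00? ✓; end 16:05 < 16:05? ✗ → no.
Result: compaction.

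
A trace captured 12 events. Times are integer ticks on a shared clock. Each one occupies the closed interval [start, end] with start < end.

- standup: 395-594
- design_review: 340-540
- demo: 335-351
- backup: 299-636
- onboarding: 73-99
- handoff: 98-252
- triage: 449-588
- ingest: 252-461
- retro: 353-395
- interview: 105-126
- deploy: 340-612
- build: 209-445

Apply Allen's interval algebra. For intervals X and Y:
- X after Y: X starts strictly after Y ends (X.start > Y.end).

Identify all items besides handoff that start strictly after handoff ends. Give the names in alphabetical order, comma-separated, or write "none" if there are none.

backup, demo, deploy, design_review, retro, standup, triage

Target handoff = [98, 252].
backup [299, 636] → after → yes.
build [209, 445] → overlapped-by → no.
demo [335, 351] → after → yes.
deploy [340, 612] → after → yes.
design_review [340, 540] → after → yes.
ingest [252, 461] → met-by → no.
interview [105, 126] → during → no.
onboarding [73, 99] → overlaps → no.
retro [353, 395] → after → yes.
standup [395, 594] → after → yes.
triage [449, 588] → after → yes.
Result: backup, demo, deploy, design_review, retro, standup, triage.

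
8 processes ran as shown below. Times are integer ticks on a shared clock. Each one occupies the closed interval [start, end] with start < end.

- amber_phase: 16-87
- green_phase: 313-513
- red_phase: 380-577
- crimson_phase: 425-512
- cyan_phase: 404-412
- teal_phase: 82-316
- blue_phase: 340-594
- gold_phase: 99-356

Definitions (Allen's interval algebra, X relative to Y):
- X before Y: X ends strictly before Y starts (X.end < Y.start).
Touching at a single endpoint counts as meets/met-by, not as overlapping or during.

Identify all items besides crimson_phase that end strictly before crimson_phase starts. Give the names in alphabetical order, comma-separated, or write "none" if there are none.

amber_phase, cyan_phase, gold_phase, teal_phase

Target crimson_phase = [425, 512].
amber_phase [16, 87] → before → yes.
blue_phase [340, 594] → contains → no.
cyan_phase [404, 412] → before → yes.
gold_phase [99, 356] → before → yes.
green_phase [313, 513] → contains → no.
red_phase [380, 577] → contains → no.
teal_phase [82, 316] → before → yes.
Result: amber_phase, cyan_phase, gold_phase, teal_phase.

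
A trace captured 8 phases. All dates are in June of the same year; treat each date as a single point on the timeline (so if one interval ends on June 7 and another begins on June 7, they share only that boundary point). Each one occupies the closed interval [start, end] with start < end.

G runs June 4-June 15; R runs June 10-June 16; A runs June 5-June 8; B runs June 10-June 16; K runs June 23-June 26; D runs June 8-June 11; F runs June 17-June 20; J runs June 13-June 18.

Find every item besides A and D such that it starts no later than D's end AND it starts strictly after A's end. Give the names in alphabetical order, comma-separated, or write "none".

Conditions: its start is no later than D's end (X.start <= June 11) AND its start is strictly after A's end (X.start > June 8).
B: start June 10 <= June 11? ✓; start June 10 > June 8? ✓ → yes.
F: start June 17 <= June 11? ✗; start June 17 > June 8? ✓ → no.
G: start June 4 <= June 11? ✓; start June 4 > June 8? ✗ → no.
J: start June 13 <= June 11? ✗; start June 13 > June 8? ✓ → no.
K: start June 23 <= June 11? ✗; start June 23 > June 8? ✓ → no.
R: start June 10 <= June 11? ✓; start June 10 > June 8? ✓ → yes.
Result: B, R.

B, R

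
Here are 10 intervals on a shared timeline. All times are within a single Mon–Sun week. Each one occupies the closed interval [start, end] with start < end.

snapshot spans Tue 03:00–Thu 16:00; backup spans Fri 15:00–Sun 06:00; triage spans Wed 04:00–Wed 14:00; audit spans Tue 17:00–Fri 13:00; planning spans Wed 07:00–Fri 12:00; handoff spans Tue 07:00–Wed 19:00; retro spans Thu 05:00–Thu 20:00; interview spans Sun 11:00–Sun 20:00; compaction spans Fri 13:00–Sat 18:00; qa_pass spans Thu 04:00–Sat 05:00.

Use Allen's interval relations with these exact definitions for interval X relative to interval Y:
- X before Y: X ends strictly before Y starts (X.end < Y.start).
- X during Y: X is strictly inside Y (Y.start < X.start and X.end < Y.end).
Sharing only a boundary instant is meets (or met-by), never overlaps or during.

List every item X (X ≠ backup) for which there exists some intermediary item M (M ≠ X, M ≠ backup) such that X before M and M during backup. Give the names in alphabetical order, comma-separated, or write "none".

none

Target backup = [Fri 15:00, Sun 06:00].
Intermediaries M with M during backup: none.
Union: none.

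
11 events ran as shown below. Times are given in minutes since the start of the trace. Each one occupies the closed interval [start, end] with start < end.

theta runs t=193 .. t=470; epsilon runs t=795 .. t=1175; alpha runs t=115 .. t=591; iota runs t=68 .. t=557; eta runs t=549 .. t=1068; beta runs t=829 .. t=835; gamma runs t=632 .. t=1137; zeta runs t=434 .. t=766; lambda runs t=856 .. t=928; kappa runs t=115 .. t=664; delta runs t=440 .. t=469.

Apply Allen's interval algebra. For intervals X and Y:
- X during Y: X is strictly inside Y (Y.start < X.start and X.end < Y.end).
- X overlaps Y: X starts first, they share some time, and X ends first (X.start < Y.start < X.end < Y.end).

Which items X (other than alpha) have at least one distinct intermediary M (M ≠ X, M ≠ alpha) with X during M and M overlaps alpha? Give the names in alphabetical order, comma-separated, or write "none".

delta, theta

Target alpha = [t=115, t=591].
Intermediaries M with M overlaps alpha: iota.
Via iota — items with X during iota: delta, theta.
Union: delta, theta.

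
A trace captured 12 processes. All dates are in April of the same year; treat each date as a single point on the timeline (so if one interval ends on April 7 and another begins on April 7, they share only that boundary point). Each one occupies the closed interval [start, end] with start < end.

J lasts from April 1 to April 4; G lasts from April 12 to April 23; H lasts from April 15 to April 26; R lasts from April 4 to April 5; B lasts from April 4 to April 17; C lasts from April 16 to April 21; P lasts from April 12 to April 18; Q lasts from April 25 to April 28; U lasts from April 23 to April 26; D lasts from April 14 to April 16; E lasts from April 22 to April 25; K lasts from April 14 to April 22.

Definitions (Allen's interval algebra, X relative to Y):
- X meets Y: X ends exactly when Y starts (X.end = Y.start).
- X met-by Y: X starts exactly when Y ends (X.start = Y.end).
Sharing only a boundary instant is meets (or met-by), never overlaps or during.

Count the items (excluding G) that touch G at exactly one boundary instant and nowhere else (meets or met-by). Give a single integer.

1

Target G = [April 12, April 23].
B [April 4, April 17] → overlaps → no.
C [April 16, April 21] → during → no.
D [April 14, April 16] → during → no.
E [April 22, April 25] → overlapped-by → no.
H [April 15, April 26] → overlapped-by → no.
J [April 1, April 4] → before → no.
K [April 14, April 22] → during → no.
P [April 12, April 18] → starts → no.
Q [April 25, April 28] → after → no.
R [April 4, April 5] → before → no.
U [April 23, April 26] → met-by → counts.
Total: 1.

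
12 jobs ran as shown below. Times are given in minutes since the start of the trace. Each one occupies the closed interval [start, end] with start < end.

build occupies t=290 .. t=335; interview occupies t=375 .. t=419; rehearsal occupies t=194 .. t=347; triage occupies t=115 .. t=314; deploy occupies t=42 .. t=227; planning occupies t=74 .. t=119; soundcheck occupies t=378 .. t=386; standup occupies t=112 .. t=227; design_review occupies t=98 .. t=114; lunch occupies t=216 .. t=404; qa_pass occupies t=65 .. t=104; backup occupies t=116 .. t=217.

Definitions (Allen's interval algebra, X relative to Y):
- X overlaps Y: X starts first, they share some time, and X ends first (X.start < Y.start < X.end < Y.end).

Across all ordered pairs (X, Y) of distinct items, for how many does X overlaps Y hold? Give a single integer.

Checking all 132 ordered pairs for relation 'overlaps'; matching pairs in alphabetical order:
(backup, lunch): backup overlaps lunch ✓
(backup, rehearsal): backup overlaps rehearsal ✓
(deploy, lunch): deploy overlaps lunch ✓
(deploy, rehearsal): deploy overlaps rehearsal ✓
(deploy, triage): deploy overlaps triage ✓
(design_review, standup): design_review overlaps standup ✓
(lunch, interview): lunch overlaps interview ✓
(planning, backup): planning overlaps backup ✓
(planning, standup): planning overlaps standup ✓
(planning, triage): planning overlaps triage ✓
(qa_pass, design_review): qa_pass overlaps design_review ✓
(qa_pass, planning): qa_pass overlaps planning ✓
(rehearsal, lunch): rehearsal overlaps lunch ✓
(standup, lunch): standup overlaps lunch ✓
(standup, rehearsal): standup overlaps rehearsal ✓
(standup, triage): standup overlaps triage ✓
(triage, build): triage overlaps build ✓
(triage, lunch): triage overlaps lunch ✓
(triage, rehearsal): triage overlaps rehearsal ✓
Count: 19.

19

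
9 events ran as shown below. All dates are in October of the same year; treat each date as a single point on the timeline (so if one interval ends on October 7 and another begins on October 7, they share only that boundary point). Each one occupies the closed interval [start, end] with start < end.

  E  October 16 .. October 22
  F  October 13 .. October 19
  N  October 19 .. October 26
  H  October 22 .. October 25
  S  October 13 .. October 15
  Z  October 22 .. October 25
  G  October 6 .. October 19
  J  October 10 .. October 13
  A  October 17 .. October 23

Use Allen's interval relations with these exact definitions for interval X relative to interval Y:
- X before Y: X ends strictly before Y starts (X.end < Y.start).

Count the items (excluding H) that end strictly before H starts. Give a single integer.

Target H = [October 22, October 25].
A [October 17, October 23] → overlaps → no.
E [October 16, October 22] → meets → no.
F [October 13, October 19] → before → counts.
G [October 6, October 19] → before → counts.
J [October 10, October 13] → before → counts.
N [October 19, October 26] → contains → no.
S [October 13, October 15] → before → counts.
Z [October 22, October 25] → equals → no.
Total: 4.

4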